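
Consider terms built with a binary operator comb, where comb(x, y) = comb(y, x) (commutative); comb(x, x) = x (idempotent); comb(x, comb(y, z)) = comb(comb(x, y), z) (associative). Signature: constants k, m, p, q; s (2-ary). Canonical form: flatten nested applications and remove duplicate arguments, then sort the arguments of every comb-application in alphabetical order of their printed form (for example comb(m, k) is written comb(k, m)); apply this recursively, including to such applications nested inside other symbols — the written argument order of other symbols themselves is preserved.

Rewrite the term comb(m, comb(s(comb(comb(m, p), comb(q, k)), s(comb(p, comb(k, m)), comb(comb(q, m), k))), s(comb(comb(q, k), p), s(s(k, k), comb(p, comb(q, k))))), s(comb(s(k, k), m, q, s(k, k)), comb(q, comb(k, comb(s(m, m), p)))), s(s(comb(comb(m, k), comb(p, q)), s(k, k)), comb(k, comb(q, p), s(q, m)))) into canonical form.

Merge nested applications:  comb(m, s(comb(comb(m, p), comb(q, k)), s(comb(p, comb(k, m)), comb(comb(q, m), k))), s(comb(comb(q, k), p), s(s(k, k), comb(p, comb(q, k)))), s(comb(s(k, k), m, q, s(k, k)), comb(q, comb(k, comb(s(m, m), p)))), s(s(comb(comb(m, k), comb(p, q)), s(k, k)), comb(k, comb(q, p), s(q, m))))
Inside:  s(comb(comb(m, p), comb(q, k)), s(comb(p, comb(k, m)), comb(comb(q, m), k)))  →  s(comb(k, m, p, q), s(comb(k, m, p), comb(k, m, q)))
Inside:  s(comb(comb(q, k), p), s(s(k, k), comb(p, comb(q, k))))  →  s(comb(k, p, q), s(s(k, k), comb(k, p, q)))
Simplify inside:  s(comb(s(k, k), m, q, s(k, k)), comb(q, comb(k, comb(s(m, m), p))))  →  s(comb(m, q, s(k, k)), comb(k, p, q, s(m, m)))
Sort:  comb(m, s(comb(k, m, p, q), s(comb(k, m, p), comb(k, m, q))), s(comb(k, p, q), s(s(k, k), comb(k, p, q))), s(comb(m, q, s(k, k)), comb(k, p, q, s(m, m))), s(s(comb(k, m, p, q), s(k, k)), comb(k, p, q, s(q, m))))

Answer: comb(m, s(comb(k, m, p, q), s(comb(k, m, p), comb(k, m, q))), s(comb(k, p, q), s(s(k, k), comb(k, p, q))), s(comb(m, q, s(k, k)), comb(k, p, q, s(m, m))), s(s(comb(k, m, p, q), s(k, k)), comb(k, p, q, s(q, m))))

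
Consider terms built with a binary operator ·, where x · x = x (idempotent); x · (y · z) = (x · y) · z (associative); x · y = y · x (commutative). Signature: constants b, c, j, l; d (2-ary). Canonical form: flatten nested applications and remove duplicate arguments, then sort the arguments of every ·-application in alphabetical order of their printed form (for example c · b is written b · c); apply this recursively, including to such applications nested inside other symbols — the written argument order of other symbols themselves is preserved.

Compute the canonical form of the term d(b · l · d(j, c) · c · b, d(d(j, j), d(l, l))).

Answer: d(b · c · d(j, c) · l, d(d(j, j), d(l, l)))

Derivation:
Focus inside:  b · l · d(j, c) · c · b
Drop duplicates:  drop duplicate b
Sort:  b · c · d(j, c) · l
Reassemble:  d(b · c · d(j, c) · l, d(d(j, j), d(l, l)))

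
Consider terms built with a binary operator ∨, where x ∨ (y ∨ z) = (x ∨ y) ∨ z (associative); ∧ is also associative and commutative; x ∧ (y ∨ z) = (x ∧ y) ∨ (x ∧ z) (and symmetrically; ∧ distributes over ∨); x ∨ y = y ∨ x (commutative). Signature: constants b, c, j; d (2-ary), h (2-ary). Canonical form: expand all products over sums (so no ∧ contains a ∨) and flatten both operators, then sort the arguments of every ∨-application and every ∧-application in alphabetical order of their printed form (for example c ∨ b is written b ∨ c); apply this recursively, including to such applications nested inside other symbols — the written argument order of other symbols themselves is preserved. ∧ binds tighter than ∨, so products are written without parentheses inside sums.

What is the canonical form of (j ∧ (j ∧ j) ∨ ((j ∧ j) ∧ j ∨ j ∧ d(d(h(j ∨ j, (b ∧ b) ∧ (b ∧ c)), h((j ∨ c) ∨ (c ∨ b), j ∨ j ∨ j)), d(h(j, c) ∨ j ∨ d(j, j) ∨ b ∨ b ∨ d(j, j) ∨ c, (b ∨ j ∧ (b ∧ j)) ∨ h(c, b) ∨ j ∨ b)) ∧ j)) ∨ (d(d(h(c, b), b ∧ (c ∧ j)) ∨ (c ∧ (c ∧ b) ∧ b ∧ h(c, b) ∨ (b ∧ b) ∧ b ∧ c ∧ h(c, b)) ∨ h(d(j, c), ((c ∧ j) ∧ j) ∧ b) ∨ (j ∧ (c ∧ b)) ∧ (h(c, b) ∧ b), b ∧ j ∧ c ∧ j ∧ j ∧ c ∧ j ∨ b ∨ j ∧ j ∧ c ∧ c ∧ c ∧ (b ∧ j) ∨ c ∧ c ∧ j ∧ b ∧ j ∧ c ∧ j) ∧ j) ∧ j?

Answer: d(b ∧ b ∧ b ∧ c ∧ h(c, b) ∨ b ∧ b ∧ c ∧ c ∧ h(c, b) ∨ b ∧ b ∧ c ∧ h(c, b) ∧ j ∨ d(h(c, b), b ∧ c ∧ j) ∨ h(d(j, c), b ∧ c ∧ j ∧ j), b ∨ b ∧ c ∧ c ∧ c ∧ j ∧ j ∧ j ∨ b ∧ c ∧ c ∧ c ∧ j ∧ j ∧ j ∨ b ∧ c ∧ c ∧ j ∧ j ∧ j ∧ j) ∧ j ∧ j ∨ d(d(h(j ∨ j, b ∧ b ∧ b ∧ c), h(b ∨ c ∨ c ∨ j, j ∨ j ∨ j)), d(b ∨ b ∨ c ∨ d(j, j) ∨ d(j, j) ∨ h(j, c) ∨ j, b ∨ b ∨ b ∧ j ∧ j ∨ h(c, b) ∨ j)) ∧ j ∧ j ∨ j ∧ j ∧ j ∨ j ∧ j ∧ j

Derivation:
Merge nested applications:  j ∧ j ∧ j ∨ j ∧ j ∧ j ∨ d(d(h(j ∨ j, b ∧ b ∧ b ∧ c), h(b ∨ c ∨ c ∨ j, j ∨ j ∨ j)), d(b ∨ b ∨ c ∨ d(j, j) ∨ d(j, j) ∨ h(j, c) ∨ j, b ∨ b ∨ b ∧ j ∧ j ∨ h(c, b) ∨ j)) ∧ j ∧ j ∨ d(b ∧ b ∧ b ∧ c ∧ h(c, b) ∨ b ∧ b ∧ c ∧ c ∧ h(c, b) ∨ b ∧ b ∧ c ∧ h(c, b) ∧ j ∨ d(h(c, b), b ∧ c ∧ j) ∨ h(d(j, c), b ∧ c ∧ j ∧ j), b ∨ b ∧ c ∧ c ∧ c ∧ j ∧ j ∧ j ∨ b ∧ c ∧ c ∧ c ∧ j ∧ j ∧ j ∨ b ∧ c ∧ c ∧ j ∧ j ∧ j ∧ j) ∧ j ∧ j
Sort:  d(b ∧ b ∧ b ∧ c ∧ h(c, b) ∨ b ∧ b ∧ c ∧ c ∧ h(c, b) ∨ b ∧ b ∧ c ∧ h(c, b) ∧ j ∨ d(h(c, b), b ∧ c ∧ j) ∨ h(d(j, c), b ∧ c ∧ j ∧ j), b ∨ b ∧ c ∧ c ∧ c ∧ j ∧ j ∧ j ∨ b ∧ c ∧ c ∧ c ∧ j ∧ j ∧ j ∨ b ∧ c ∧ c ∧ j ∧ j ∧ j ∧ j) ∧ j ∧ j ∨ d(d(h(j ∨ j, b ∧ b ∧ b ∧ c), h(b ∨ c ∨ c ∨ j, j ∨ j ∨ j)), d(b ∨ b ∨ c ∨ d(j, j) ∨ d(j, j) ∨ h(j, c) ∨ j, b ∨ b ∨ b ∧ j ∧ j ∨ h(c, b) ∨ j)) ∧ j ∧ j ∨ j ∧ j ∧ j ∨ j ∧ j ∧ j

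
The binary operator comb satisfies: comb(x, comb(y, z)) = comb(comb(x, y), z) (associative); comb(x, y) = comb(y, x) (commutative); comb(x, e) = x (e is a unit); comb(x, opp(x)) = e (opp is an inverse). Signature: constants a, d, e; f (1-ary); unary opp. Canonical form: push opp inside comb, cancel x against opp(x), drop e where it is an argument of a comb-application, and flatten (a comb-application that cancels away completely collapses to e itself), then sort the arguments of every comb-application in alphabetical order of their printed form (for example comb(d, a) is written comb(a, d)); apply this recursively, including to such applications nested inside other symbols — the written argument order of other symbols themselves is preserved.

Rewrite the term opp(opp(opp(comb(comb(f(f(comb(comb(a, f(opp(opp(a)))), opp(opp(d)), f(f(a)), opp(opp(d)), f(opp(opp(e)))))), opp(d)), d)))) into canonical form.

Push opp inside:  distribute opp over comb and collapse double opp
Cancel inverse pairs:  d cancels
Collect terms:  opp(f(f(comb(a, d, d, f(a), f(e), f(f(a))))))

Answer: opp(f(f(comb(a, d, d, f(a), f(e), f(f(a))))))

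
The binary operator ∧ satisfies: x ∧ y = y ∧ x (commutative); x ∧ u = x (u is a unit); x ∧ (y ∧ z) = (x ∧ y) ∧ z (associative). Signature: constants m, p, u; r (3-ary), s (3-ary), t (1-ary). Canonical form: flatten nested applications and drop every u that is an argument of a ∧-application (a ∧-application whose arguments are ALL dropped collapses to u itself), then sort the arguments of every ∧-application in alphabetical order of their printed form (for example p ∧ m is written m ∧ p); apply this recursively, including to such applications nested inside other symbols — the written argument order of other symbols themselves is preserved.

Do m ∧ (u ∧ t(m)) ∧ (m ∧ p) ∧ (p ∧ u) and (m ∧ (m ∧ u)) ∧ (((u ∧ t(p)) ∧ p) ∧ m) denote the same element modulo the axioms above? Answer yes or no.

Answer: no — m ∧ m ∧ p ∧ p ∧ t(m) vs m ∧ m ∧ m ∧ p ∧ t(p)

Derivation:
Left:  m ∧ (u ∧ t(m)) ∧ (m ∧ p) ∧ (p ∧ u)
  Flatten:  m ∧ u ∧ t(m) ∧ m ∧ p ∧ p ∧ u
  Unit:  drop u (×2)
  Sort arguments:  m ∧ m ∧ p ∧ p ∧ t(m)
Right:  (m ∧ (m ∧ u)) ∧ (((u ∧ t(p)) ∧ p) ∧ m)
  Flatten:  m ∧ m ∧ u ∧ u ∧ t(p) ∧ p ∧ m
  Drop the unit:  drop u (×2)
  Order the arguments:  m ∧ m ∧ m ∧ p ∧ t(p)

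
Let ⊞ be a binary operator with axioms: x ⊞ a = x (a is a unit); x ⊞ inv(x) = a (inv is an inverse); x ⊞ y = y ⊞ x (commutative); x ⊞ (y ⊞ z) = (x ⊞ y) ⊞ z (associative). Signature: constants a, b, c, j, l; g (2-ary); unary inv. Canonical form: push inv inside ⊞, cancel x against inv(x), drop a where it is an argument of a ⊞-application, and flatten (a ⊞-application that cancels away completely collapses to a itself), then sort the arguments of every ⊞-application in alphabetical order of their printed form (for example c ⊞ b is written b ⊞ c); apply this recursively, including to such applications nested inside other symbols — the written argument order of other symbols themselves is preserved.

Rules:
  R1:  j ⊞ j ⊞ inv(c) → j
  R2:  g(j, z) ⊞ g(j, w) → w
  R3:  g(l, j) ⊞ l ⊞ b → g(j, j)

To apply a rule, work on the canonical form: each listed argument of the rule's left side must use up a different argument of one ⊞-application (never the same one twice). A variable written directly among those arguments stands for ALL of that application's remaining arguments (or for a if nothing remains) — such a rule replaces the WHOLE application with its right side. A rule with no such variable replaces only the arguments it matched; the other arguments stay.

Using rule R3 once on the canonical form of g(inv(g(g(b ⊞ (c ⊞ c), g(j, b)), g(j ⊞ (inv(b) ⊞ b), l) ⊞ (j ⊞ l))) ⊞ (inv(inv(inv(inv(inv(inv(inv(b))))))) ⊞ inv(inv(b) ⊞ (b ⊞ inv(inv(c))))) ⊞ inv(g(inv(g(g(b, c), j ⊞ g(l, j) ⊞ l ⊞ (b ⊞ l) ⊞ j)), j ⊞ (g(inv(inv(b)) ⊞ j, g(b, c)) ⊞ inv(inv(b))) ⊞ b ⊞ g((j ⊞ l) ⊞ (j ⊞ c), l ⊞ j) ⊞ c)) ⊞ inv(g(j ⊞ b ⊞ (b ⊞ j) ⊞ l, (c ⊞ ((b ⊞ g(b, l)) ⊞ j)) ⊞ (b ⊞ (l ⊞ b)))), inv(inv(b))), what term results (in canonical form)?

Canonical form:  g(inv(b) ⊞ inv(c) ⊞ inv(g(b ⊞ b ⊞ j ⊞ j ⊞ l, b ⊞ b ⊞ b ⊞ c ⊞ g(b, l) ⊞ j ⊞ l)) ⊞ inv(g(g(b ⊞ c ⊞ c, g(j, b)), g(j, l) ⊞ j ⊞ l)) ⊞ inv(g(inv(g(g(b, c), b ⊞ g(l, j) ⊞ j ⊞ j ⊞ l ⊞ l)), b ⊞ b ⊞ c ⊞ g(b ⊞ j, g(b, c)) ⊞ g(c ⊞ j ⊞ j ⊞ l, j ⊞ l) ⊞ j)), b)
Apply R3:  consuming b, g(l, j), l
New term:  g(inv(b) ⊞ inv(c) ⊞ inv(g(b ⊞ b ⊞ j ⊞ j ⊞ l, b ⊞ b ⊞ b ⊞ c ⊞ g(b, l) ⊞ j ⊞ l)) ⊞ inv(g(g(b ⊞ c ⊞ c, g(j, b)), g(j, l) ⊞ j ⊞ l)) ⊞ inv(g(inv(g(g(b, c), g(j, j) ⊞ j ⊞ j ⊞ l)), b ⊞ b ⊞ c ⊞ g(b ⊞ j, g(b, c)) ⊞ g(c ⊞ j ⊞ j ⊞ l, j ⊞ l) ⊞ j)), b)

Answer: g(inv(b) ⊞ inv(c) ⊞ inv(g(b ⊞ b ⊞ j ⊞ j ⊞ l, b ⊞ b ⊞ b ⊞ c ⊞ g(b, l) ⊞ j ⊞ l)) ⊞ inv(g(g(b ⊞ c ⊞ c, g(j, b)), g(j, l) ⊞ j ⊞ l)) ⊞ inv(g(inv(g(g(b, c), g(j, j) ⊞ j ⊞ j ⊞ l)), b ⊞ b ⊞ c ⊞ g(b ⊞ j, g(b, c)) ⊞ g(c ⊞ j ⊞ j ⊞ l, j ⊞ l) ⊞ j)), b)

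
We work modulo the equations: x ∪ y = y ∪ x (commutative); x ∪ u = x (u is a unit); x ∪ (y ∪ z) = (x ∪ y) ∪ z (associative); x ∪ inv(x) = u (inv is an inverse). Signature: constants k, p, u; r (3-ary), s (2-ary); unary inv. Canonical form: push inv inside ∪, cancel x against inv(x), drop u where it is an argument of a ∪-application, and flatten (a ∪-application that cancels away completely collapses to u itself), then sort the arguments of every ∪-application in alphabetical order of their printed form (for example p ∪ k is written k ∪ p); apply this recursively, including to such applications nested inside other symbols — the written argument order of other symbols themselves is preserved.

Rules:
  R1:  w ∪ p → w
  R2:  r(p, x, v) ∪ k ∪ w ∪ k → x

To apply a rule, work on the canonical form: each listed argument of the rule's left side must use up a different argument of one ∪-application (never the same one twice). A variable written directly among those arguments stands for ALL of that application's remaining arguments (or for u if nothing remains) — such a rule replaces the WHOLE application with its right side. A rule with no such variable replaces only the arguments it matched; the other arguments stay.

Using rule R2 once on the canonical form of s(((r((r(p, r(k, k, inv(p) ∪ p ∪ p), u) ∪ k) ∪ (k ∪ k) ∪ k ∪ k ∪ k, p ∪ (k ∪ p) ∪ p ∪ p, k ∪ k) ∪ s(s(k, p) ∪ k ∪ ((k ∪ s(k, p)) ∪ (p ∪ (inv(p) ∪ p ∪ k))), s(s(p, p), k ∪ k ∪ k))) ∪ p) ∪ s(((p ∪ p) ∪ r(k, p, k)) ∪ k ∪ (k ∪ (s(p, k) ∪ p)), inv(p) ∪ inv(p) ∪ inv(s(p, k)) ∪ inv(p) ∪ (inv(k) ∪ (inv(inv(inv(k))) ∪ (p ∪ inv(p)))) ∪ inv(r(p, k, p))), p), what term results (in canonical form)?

Answer: s(p ∪ r(r(k, k, p), k ∪ p ∪ p ∪ p ∪ p, k ∪ k) ∪ s(k ∪ k ∪ k ∪ p ∪ s(k, p) ∪ s(k, p), s(s(p, p), k ∪ k ∪ k)) ∪ s(k ∪ k ∪ p ∪ p ∪ p ∪ r(k, p, k) ∪ s(p, k), inv(k) ∪ inv(k) ∪ inv(p) ∪ inv(p) ∪ inv(p) ∪ inv(r(p, k, p)) ∪ inv(s(p, k))), p)

Derivation:
Canonical form:  s(p ∪ r(k ∪ k ∪ k ∪ k ∪ k ∪ k ∪ r(p, r(k, k, p), u), k ∪ p ∪ p ∪ p ∪ p, k ∪ k) ∪ s(k ∪ k ∪ k ∪ p ∪ s(k, p) ∪ s(k, p), s(s(p, p), k ∪ k ∪ k)) ∪ s(k ∪ k ∪ p ∪ p ∪ p ∪ r(k, p, k) ∪ s(p, k), inv(k) ∪ inv(k) ∪ inv(p) ∪ inv(p) ∪ inv(p) ∪ inv(r(p, k, p)) ∪ inv(s(p, k))), p)
R2 matches:  uses k, k, r(p, r(k, k, p), u);  v := u, w := k ∪ k ∪ k ∪ k, x := r(k, k, p)
The variable takes the whole remainder — replace the entire application.
New term:  s(p ∪ r(r(k, k, p), k ∪ p ∪ p ∪ p ∪ p, k ∪ k) ∪ s(k ∪ k ∪ k ∪ p ∪ s(k, p) ∪ s(k, p), s(s(p, p), k ∪ k ∪ k)) ∪ s(k ∪ k ∪ p ∪ p ∪ p ∪ r(k, p, k) ∪ s(p, k), inv(k) ∪ inv(k) ∪ inv(p) ∪ inv(p) ∪ inv(p) ∪ inv(r(p, k, p)) ∪ inv(s(p, k))), p)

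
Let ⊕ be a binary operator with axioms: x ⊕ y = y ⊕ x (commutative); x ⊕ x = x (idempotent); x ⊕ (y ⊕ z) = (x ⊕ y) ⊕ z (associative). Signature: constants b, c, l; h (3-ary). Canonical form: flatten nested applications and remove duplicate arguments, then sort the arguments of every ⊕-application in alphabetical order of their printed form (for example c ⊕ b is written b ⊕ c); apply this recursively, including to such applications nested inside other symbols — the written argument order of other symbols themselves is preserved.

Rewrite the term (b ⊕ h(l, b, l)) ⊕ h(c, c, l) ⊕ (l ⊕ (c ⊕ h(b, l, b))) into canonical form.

Flatten:  b ⊕ h(l, b, l) ⊕ h(c, c, l) ⊕ l ⊕ c ⊕ h(b, l, b)
Sort arguments:  b ⊕ c ⊕ h(b, l, b) ⊕ h(c, c, l) ⊕ h(l, b, l) ⊕ l

Answer: b ⊕ c ⊕ h(b, l, b) ⊕ h(c, c, l) ⊕ h(l, b, l) ⊕ l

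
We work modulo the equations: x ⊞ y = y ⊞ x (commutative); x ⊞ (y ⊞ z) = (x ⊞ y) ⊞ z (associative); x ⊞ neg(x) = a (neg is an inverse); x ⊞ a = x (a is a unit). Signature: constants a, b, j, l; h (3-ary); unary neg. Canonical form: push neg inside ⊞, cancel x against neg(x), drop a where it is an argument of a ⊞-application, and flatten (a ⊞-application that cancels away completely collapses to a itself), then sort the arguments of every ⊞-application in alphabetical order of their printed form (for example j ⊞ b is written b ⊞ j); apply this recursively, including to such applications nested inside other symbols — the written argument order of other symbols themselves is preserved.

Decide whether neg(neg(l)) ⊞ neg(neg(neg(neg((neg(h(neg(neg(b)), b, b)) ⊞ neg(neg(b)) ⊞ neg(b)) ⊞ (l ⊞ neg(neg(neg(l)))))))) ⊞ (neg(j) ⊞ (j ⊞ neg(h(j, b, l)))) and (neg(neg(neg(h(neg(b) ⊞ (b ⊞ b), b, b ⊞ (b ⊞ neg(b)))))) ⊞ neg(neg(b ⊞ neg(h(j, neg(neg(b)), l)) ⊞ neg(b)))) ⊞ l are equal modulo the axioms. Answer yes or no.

Answer: yes — both canonical forms are l ⊞ neg(h(b, b, b)) ⊞ neg(h(j, b, l))

Derivation:
Left:  neg(neg(l)) ⊞ neg(neg(neg(neg((neg(h(neg(neg(b)), b, b)) ⊞ neg(neg(b)) ⊞ neg(b)) ⊞ (l ⊞ neg(neg(neg(l)))))))) ⊞ (neg(j) ⊞ (j ⊞ neg(h(j, b, l))))
  Push neg inside:  distribute neg over ⊞ and collapse double neg
  Inverses cancel:  b cancels; j cancels
  Collect:  l ⊞ neg(h(b, b, b)) ⊞ neg(h(j, b, l))
Right:  (neg(neg(neg(h(neg(b) ⊞ (b ⊞ b), b, b ⊞ (b ⊞ neg(b)))))) ⊞ neg(neg(b ⊞ neg(h(j, neg(neg(b)), l)) ⊞ neg(b)))) ⊞ l
  Push neg inside:  distribute neg over ⊞ and collapse double neg
  Inverses cancel:  b cancels
  Collect terms:  neg(h(b, b, b)) ⊞ neg(h(j, b, l)) ⊞ l
  Order the arguments:  l ⊞ neg(h(b, b, b)) ⊞ neg(h(j, b, l))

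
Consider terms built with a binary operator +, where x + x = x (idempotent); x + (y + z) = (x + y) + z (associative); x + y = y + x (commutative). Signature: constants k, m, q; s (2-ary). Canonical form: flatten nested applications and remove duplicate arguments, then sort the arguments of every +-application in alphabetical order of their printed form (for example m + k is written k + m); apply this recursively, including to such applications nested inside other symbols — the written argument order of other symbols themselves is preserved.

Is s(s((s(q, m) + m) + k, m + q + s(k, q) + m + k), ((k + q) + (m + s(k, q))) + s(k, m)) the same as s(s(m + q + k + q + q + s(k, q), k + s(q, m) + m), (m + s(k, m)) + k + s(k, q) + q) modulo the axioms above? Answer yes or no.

Answer: no — s(s(k + m + s(q, m), k + m + q + s(k, q)), k + m + q + s(k, m) + s(k, q)) vs s(s(k + m + q + s(k, q), k + m + s(q, m)), k + m + q + s(k, m) + s(k, q))

Derivation:
Left:  s(s((s(q, m) + m) + k, m + q + s(k, q) + m + k), ((k + q) + (m + s(k, q))) + s(k, m))
  Descend into:  ((k + q) + (m + s(k, q))) + s(k, m)
  Flatten:  k + q + m + s(k, q) + s(k, m)
  Order the arguments:  k + m + q + s(k, m) + s(k, q)
  Reassemble:  s(s(k + m + s(q, m), k + m + q + s(k, q)), k + m + q + s(k, m) + s(k, q))
Right:  s(s(m + q + k + q + q + s(k, q), k + s(q, m) + m), (m + s(k, m)) + k + s(k, q) + q)
  Focus inside:  (m + s(k, m)) + k + s(k, q) + q
  Un-nest:  m + s(k, m) + k + s(k, q) + q
  Order the arguments:  k + m + q + s(k, m) + s(k, q)
  Put back:  s(s(k + m + q + s(k, q), k + m + s(q, m)), k + m + q + s(k, m) + s(k, q))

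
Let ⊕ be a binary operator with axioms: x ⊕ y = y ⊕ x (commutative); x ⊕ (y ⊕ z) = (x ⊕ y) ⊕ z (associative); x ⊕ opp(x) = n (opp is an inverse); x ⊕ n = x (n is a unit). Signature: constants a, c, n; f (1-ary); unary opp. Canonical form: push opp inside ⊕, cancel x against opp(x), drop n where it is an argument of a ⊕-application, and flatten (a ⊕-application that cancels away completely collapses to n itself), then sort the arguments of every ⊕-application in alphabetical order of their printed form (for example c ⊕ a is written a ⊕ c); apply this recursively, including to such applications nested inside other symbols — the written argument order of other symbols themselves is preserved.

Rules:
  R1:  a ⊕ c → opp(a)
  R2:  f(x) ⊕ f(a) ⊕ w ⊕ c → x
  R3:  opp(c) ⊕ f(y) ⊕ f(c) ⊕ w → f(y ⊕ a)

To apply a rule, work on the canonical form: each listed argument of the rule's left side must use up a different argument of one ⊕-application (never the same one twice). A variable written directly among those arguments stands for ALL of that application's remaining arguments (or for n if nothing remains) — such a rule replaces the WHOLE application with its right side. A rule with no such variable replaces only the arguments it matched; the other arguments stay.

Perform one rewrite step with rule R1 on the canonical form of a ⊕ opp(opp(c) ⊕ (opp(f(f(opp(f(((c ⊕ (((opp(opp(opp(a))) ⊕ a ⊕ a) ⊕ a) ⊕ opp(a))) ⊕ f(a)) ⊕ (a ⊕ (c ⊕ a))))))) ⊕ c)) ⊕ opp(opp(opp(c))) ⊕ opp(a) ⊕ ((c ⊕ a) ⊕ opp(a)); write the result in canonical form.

Answer: f(f(opp(f(a ⊕ c ⊕ f(a)))))

Derivation:
Canonical form:  f(f(opp(f(a ⊕ a ⊕ a ⊕ c ⊕ c ⊕ f(a)))))
R1 matches:  uses a, c
Giving:  f(f(opp(f(a ⊕ c ⊕ f(a)))))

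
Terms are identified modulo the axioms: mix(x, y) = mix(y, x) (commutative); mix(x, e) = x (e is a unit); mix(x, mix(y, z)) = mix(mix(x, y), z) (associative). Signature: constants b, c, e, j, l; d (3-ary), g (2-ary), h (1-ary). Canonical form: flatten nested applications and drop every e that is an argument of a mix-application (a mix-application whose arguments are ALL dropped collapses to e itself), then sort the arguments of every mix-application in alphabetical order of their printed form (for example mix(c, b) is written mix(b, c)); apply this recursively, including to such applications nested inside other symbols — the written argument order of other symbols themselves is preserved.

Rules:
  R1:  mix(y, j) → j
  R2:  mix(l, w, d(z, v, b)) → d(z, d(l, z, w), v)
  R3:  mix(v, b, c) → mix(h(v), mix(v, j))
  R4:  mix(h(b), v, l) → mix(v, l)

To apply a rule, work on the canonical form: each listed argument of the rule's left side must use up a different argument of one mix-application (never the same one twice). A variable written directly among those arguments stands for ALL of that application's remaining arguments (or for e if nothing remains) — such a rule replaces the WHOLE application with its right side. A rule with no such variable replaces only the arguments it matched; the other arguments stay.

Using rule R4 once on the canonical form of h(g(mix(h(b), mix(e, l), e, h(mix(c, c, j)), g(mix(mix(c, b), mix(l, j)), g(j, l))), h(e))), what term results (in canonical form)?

Answer: h(g(mix(g(mix(b, c, j, l), g(j, l)), h(mix(c, c, j)), l), h(e)))

Derivation:
Canonical form:  h(g(mix(g(mix(b, c, j, l), g(j, l)), h(b), h(mix(c, c, j)), l), h(e)))
Match R4:  consume h(b), l;  v := mix(g(mix(b, c, j, l), g(j, l)), h(mix(c, c, j)))
Every leftover argument binds to the variable; the entire application is replaced.
Result:  h(g(mix(g(mix(b, c, j, l), g(j, l)), h(mix(c, c, j)), l), h(e)))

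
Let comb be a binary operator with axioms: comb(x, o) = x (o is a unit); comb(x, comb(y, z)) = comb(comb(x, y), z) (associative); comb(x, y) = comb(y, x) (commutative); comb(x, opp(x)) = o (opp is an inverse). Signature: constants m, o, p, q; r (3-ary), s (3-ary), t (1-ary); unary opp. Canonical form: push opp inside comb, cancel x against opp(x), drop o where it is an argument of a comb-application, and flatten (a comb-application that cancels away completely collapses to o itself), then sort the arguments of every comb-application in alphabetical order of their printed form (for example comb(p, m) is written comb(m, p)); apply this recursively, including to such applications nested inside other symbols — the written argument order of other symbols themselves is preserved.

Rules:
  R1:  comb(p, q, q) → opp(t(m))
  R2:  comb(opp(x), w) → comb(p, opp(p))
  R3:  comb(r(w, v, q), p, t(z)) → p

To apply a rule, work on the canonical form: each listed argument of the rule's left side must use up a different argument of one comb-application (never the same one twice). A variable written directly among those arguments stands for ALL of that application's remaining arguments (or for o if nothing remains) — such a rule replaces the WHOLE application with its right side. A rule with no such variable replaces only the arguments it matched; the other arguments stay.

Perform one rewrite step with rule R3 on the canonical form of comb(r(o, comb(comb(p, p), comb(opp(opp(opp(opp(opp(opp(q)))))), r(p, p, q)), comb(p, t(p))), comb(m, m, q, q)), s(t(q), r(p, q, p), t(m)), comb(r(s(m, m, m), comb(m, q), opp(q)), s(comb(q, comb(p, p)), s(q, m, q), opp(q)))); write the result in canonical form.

Canonical form:  comb(r(o, comb(p, p, p, q, r(p, p, q), t(p)), comb(m, m, q, q)), r(s(m, m, m), comb(m, q), opp(q)), s(comb(p, p, q), s(q, m, q), opp(q)), s(t(q), r(p, q, p), t(m)))
R3 matches:  uses p, r(p, p, q), t(p);  v := p, w := p, z := p
New term:  comb(r(o, comb(p, p, p, q), comb(m, m, q, q)), r(s(m, m, m), comb(m, q), opp(q)), s(comb(p, p, q), s(q, m, q), opp(q)), s(t(q), r(p, q, p), t(m)))

Answer: comb(r(o, comb(p, p, p, q), comb(m, m, q, q)), r(s(m, m, m), comb(m, q), opp(q)), s(comb(p, p, q), s(q, m, q), opp(q)), s(t(q), r(p, q, p), t(m)))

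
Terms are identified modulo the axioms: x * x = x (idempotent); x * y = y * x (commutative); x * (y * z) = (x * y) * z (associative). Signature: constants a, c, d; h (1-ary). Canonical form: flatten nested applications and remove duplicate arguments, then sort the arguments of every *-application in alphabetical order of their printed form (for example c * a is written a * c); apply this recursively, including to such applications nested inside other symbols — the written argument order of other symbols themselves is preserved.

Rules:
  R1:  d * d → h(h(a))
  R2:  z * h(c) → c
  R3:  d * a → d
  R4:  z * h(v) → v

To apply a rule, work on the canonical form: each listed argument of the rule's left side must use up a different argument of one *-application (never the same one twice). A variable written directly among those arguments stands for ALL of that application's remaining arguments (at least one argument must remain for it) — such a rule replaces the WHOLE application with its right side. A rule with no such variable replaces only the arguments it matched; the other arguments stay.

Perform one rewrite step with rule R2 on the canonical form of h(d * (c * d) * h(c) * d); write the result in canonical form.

Canonical form:  h(c * d * h(c))
Apply R2:  consuming h(c);  z := c * d
Every leftover argument binds to the variable; the entire application is replaced.
New term:  h(c)

Answer: h(c)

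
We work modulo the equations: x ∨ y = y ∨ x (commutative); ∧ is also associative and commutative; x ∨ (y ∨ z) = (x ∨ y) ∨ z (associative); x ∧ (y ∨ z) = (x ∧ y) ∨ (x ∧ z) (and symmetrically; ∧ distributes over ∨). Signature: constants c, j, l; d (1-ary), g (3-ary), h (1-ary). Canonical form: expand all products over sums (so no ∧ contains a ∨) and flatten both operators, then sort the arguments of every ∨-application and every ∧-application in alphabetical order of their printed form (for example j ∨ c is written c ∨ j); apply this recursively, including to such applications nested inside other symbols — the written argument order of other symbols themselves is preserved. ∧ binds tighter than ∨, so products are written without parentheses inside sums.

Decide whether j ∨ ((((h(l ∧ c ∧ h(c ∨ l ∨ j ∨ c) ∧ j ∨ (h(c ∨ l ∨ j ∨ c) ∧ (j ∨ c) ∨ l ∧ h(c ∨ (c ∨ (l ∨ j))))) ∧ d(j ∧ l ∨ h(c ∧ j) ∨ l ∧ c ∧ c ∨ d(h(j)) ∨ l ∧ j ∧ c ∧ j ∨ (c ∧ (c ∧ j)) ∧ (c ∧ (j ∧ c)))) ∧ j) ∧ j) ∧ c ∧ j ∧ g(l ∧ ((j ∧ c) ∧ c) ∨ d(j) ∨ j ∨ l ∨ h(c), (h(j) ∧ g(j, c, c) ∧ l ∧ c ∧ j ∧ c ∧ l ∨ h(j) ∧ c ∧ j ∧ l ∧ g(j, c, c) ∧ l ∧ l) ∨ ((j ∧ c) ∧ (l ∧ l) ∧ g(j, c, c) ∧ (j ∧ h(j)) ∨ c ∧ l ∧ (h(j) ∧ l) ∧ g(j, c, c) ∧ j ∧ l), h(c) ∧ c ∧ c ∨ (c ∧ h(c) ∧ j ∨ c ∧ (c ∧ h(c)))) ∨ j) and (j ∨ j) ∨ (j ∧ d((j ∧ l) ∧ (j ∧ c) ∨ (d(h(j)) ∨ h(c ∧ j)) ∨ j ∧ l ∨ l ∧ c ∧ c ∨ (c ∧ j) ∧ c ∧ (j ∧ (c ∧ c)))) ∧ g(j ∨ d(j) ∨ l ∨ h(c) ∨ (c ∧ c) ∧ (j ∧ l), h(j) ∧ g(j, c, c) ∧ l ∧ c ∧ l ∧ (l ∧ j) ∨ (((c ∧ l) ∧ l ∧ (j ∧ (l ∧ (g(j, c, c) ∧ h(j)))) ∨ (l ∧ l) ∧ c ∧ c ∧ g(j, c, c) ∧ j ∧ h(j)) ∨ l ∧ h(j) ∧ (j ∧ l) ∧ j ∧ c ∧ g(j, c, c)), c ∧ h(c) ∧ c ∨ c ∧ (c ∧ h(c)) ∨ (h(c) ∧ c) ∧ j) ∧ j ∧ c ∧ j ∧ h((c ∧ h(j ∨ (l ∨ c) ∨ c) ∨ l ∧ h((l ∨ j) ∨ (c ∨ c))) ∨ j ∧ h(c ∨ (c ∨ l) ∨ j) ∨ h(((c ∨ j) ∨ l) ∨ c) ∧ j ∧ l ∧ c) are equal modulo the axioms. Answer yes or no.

Left:  j ∨ ((((h(l ∧ c ∧ h(c ∨ l ∨ j ∨ c) ∧ j ∨ (h(c ∨ l ∨ j ∨ c) ∧ (j ∨ c) ∨ l ∧ h(c ∨ (c ∨ (l ∨ j))))) ∧ d(j ∧ l ∨ h(c ∧ j) ∨ l ∧ c ∧ c ∨ d(h(j)) ∨ l ∧ j ∧ c ∧ j ∨ (c ∧ (c ∧ j)) ∧ (c ∧ (j ∧ c)))) ∧ j) ∧ j) ∧ c ∧ j ∧ g(l ∧ ((j ∧ c) ∧ c) ∨ d(j) ∨ j ∨ l ∨ h(c), (h(j) ∧ g(j, c, c) ∧ l ∧ c ∧ j ∧ c ∧ l ∨ h(j) ∧ c ∧ j ∧ l ∧ g(j, c, c) ∧ l ∧ l) ∨ ((j ∧ c) ∧ (l ∧ l) ∧ g(j, c, c) ∧ (j ∧ h(j)) ∨ c ∧ l ∧ (h(j) ∧ l) ∧ g(j, c, c) ∧ j ∧ l), h(c) ∧ c ∧ c ∨ (c ∧ h(c) ∧ j ∨ c ∧ (c ∧ h(c)))) ∨ j)
  Expand:  j ∨ c ∧ d(c ∧ c ∧ c ∧ c ∧ j ∧ j ∨ c ∧ c ∧ l ∨ c ∧ j ∧ j ∧ l ∨ d(h(j)) ∨ h(c ∧ j) ∨ j ∧ l) ∧ g(c ∧ c ∧ j ∧ l ∨ d(j) ∨ h(c) ∨ j ∨ l, c ∧ c ∧ g(j, c, c) ∧ h(j) ∧ j ∧ l ∧ l ∨ c ∧ g(j, c, c) ∧ h(j) ∧ j ∧ j ∧ l ∧ l ∨ c ∧ g(j, c, c) ∧ h(j) ∧ j ∧ l ∧ l ∧ l ∨ c ∧ g(j, c, c) ∧ h(j) ∧ j ∧ l ∧ l ∧ l, c ∧ c ∧ h(c) ∨ c ∧ c ∧ h(c) ∨ c ∧ h(c) ∧ j) ∧ h(c ∧ h(c ∨ c ∨ j ∨ l) ∨ c ∧ h(c ∨ c ∨ j ∨ l) ∧ j ∧ l ∨ h(c ∨ c ∨ j ∨ l) ∧ j ∨ h(c ∨ c ∨ j ∨ l) ∧ l) ∧ j ∧ j ∧ j ∨ j
  Order the arguments:  c ∧ d(c ∧ c ∧ c ∧ c ∧ j ∧ j ∨ c ∧ c ∧ l ∨ c ∧ j ∧ j ∧ l ∨ d(h(j)) ∨ h(c ∧ j) ∨ j ∧ l) ∧ g(c ∧ c ∧ j ∧ l ∨ d(j) ∨ h(c) ∨ j ∨ l, c ∧ c ∧ g(j, c, c) ∧ h(j) ∧ j ∧ l ∧ l ∨ c ∧ g(j, c, c) ∧ h(j) ∧ j ∧ j ∧ l ∧ l ∨ c ∧ g(j, c, c) ∧ h(j) ∧ j ∧ l ∧ l ∧ l ∨ c ∧ g(j, c, c) ∧ h(j) ∧ j ∧ l ∧ l ∧ l, c ∧ c ∧ h(c) ∨ c ∧ c ∧ h(c) ∨ c ∧ h(c) ∧ j) ∧ h(c ∧ h(c ∨ c ∨ j ∨ l) ∨ c ∧ h(c ∨ c ∨ j ∨ l) ∧ j ∧ l ∨ h(c ∨ c ∨ j ∨ l) ∧ j ∨ h(c ∨ c ∨ j ∨ l) ∧ l) ∧ j ∧ j ∧ j ∨ j ∨ j
Right:  (j ∨ j) ∨ (j ∧ d((j ∧ l) ∧ (j ∧ c) ∨ (d(h(j)) ∨ h(c ∧ j)) ∨ j ∧ l ∨ l ∧ c ∧ c ∨ (c ∧ j) ∧ c ∧ (j ∧ (c ∧ c)))) ∧ g(j ∨ d(j) ∨ l ∨ h(c) ∨ (c ∧ c) ∧ (j ∧ l), h(j) ∧ g(j, c, c) ∧ l ∧ c ∧ l ∧ (l ∧ j) ∨ (((c ∧ l) ∧ l ∧ (j ∧ (l ∧ (g(j, c, c) ∧ h(j)))) ∨ (l ∧ l) ∧ c ∧ c ∧ g(j, c, c) ∧ j ∧ h(j)) ∨ l ∧ h(j) ∧ (j ∧ l) ∧ j ∧ c ∧ g(j, c, c)), c ∧ h(c) ∧ c ∨ c ∧ (c ∧ h(c)) ∨ (h(c) ∧ c) ∧ j) ∧ j ∧ c ∧ j ∧ h((c ∧ h(j ∨ (l ∨ c) ∨ c) ∨ l ∧ h((l ∨ j) ∨ (c ∨ c))) ∨ j ∧ h(c ∨ (c ∨ l) ∨ j) ∨ h(((c ∨ j) ∨ l) ∨ c) ∧ j ∧ l ∧ c)
  Merge nested applications:  j ∨ j ∨ c ∧ d(c ∧ c ∧ c ∧ c ∧ j ∧ j ∨ c ∧ c ∧ l ∨ c ∧ j ∧ j ∧ l ∨ d(h(j)) ∨ h(c ∧ j) ∨ j ∧ l) ∧ g(c ∧ c ∧ j ∧ l ∨ d(j) ∨ h(c) ∨ j ∨ l, c ∧ c ∧ g(j, c, c) ∧ h(j) ∧ j ∧ l ∧ l ∨ c ∧ g(j, c, c) ∧ h(j) ∧ j ∧ j ∧ l ∧ l ∨ c ∧ g(j, c, c) ∧ h(j) ∧ j ∧ l ∧ l ∧ l ∨ c ∧ g(j, c, c) ∧ h(j) ∧ j ∧ l ∧ l ∧ l, c ∧ c ∧ h(c) ∨ c ∧ c ∧ h(c) ∨ c ∧ h(c) ∧ j) ∧ h(c ∧ h(c ∨ c ∨ j ∨ l) ∨ c ∧ h(c ∨ c ∨ j ∨ l) ∧ j ∧ l ∨ h(c ∨ c ∨ j ∨ l) ∧ j ∨ h(c ∨ c ∨ j ∨ l) ∧ l) ∧ j ∧ j ∧ j
  Order the arguments:  c ∧ d(c ∧ c ∧ c ∧ c ∧ j ∧ j ∨ c ∧ c ∧ l ∨ c ∧ j ∧ j ∧ l ∨ d(h(j)) ∨ h(c ∧ j) ∨ j ∧ l) ∧ g(c ∧ c ∧ j ∧ l ∨ d(j) ∨ h(c) ∨ j ∨ l, c ∧ c ∧ g(j, c, c) ∧ h(j) ∧ j ∧ l ∧ l ∨ c ∧ g(j, c, c) ∧ h(j) ∧ j ∧ j ∧ l ∧ l ∨ c ∧ g(j, c, c) ∧ h(j) ∧ j ∧ l ∧ l ∧ l ∨ c ∧ g(j, c, c) ∧ h(j) ∧ j ∧ l ∧ l ∧ l, c ∧ c ∧ h(c) ∨ c ∧ c ∧ h(c) ∨ c ∧ h(c) ∧ j) ∧ h(c ∧ h(c ∨ c ∨ j ∨ l) ∨ c ∧ h(c ∨ c ∨ j ∨ l) ∧ j ∧ l ∨ h(c ∨ c ∨ j ∨ l) ∧ j ∨ h(c ∨ c ∨ j ∨ l) ∧ l) ∧ j ∧ j ∧ j ∨ j ∨ j

Answer: yes — both canonical forms are c ∧ d(c ∧ c ∧ c ∧ c ∧ j ∧ j ∨ c ∧ c ∧ l ∨ c ∧ j ∧ j ∧ l ∨ d(h(j)) ∨ h(c ∧ j) ∨ j ∧ l) ∧ g(c ∧ c ∧ j ∧ l ∨ d(j) ∨ h(c) ∨ j ∨ l, c ∧ c ∧ g(j, c, c) ∧ h(j) ∧ j ∧ l ∧ l ∨ c ∧ g(j, c, c) ∧ h(j) ∧ j ∧ j ∧ l ∧ l ∨ c ∧ g(j, c, c) ∧ h(j) ∧ j ∧ l ∧ l ∧ l ∨ c ∧ g(j, c, c) ∧ h(j) ∧ j ∧ l ∧ l ∧ l, c ∧ c ∧ h(c) ∨ c ∧ c ∧ h(c) ∨ c ∧ h(c) ∧ j) ∧ h(c ∧ h(c ∨ c ∨ j ∨ l) ∨ c ∧ h(c ∨ c ∨ j ∨ l) ∧ j ∧ l ∨ h(c ∨ c ∨ j ∨ l) ∧ j ∨ h(c ∨ c ∨ j ∨ l) ∧ l) ∧ j ∧ j ∧ j ∨ j ∨ j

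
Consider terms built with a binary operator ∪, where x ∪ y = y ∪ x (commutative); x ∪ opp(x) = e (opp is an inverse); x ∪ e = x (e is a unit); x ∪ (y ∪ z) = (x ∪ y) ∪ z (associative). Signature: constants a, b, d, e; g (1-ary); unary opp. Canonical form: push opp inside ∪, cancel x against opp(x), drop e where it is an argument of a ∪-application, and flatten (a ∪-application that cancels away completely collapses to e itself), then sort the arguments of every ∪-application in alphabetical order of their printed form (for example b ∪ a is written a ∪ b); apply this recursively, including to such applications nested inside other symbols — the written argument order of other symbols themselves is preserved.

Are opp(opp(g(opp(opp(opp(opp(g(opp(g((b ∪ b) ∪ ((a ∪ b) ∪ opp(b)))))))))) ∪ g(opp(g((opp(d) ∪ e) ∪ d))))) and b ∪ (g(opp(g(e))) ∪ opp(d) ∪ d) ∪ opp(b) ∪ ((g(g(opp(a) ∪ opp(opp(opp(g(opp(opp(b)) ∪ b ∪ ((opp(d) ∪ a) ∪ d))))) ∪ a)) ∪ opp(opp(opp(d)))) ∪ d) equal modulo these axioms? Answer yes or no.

Answer: yes — both canonical forms are g(g(opp(g(a ∪ b ∪ b)))) ∪ g(opp(g(e)))

Derivation:
Left:  opp(opp(g(opp(opp(opp(opp(g(opp(g((b ∪ b) ∪ ((a ∪ b) ∪ opp(b)))))))))) ∪ g(opp(g((opp(d) ∪ e) ∪ d)))))
  Push opp inside:  distribute opp over ∪ and collapse double opp
  Collect:  g(g(opp(g(a ∪ b ∪ b)))) ∪ g(opp(g(e)))
Right:  b ∪ (g(opp(g(e))) ∪ opp(d) ∪ d) ∪ opp(b) ∪ ((g(g(opp(a) ∪ opp(opp(opp(g(opp(opp(b)) ∪ b ∪ ((opp(d) ∪ a) ∪ d))))) ∪ a)) ∪ opp(opp(opp(d)))) ∪ d)
  Push opp inside:  distribute opp over ∪ and collapse double opp
  Cancel:  b cancels; d cancels
  Combine occurrences:  g(opp(g(e))) ∪ g(g(opp(g(a ∪ b ∪ b))))
  Sort:  g(g(opp(g(a ∪ b ∪ b)))) ∪ g(opp(g(e)))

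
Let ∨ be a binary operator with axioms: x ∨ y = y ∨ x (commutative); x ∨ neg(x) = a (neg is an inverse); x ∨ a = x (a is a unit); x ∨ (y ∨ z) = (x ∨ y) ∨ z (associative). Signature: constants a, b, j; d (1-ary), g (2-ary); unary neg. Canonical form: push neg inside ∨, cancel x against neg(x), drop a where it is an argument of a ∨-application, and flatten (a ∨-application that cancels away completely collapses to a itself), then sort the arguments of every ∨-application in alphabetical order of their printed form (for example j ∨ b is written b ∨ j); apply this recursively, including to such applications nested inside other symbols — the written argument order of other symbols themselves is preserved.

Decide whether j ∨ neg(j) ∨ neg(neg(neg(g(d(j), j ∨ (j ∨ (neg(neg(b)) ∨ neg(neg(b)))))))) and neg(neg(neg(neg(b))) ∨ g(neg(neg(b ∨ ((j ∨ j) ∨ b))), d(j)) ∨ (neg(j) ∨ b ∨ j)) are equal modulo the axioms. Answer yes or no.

Left:  j ∨ neg(j) ∨ neg(neg(neg(g(d(j), j ∨ (j ∨ (neg(neg(b)) ∨ neg(neg(b))))))))
  Push neg inside:  distribute neg over ∨ and collapse double neg
  Cancel inverse pairs:  j cancels
  Collect terms:  neg(g(d(j), b ∨ b ∨ j ∨ j))
Right:  neg(neg(neg(neg(b))) ∨ g(neg(neg(b ∨ ((j ∨ j) ∨ b))), d(j)) ∨ (neg(j) ∨ b ∨ j))
  Push neg inside:  distribute neg over ∨ and collapse double neg
  Inverses cancel:  b cancels; j cancels
  Combine occurrences:  neg(g(b ∨ b ∨ j ∨ j, d(j)))

Answer: no — neg(g(d(j), b ∨ b ∨ j ∨ j)) vs neg(g(b ∨ b ∨ j ∨ j, d(j)))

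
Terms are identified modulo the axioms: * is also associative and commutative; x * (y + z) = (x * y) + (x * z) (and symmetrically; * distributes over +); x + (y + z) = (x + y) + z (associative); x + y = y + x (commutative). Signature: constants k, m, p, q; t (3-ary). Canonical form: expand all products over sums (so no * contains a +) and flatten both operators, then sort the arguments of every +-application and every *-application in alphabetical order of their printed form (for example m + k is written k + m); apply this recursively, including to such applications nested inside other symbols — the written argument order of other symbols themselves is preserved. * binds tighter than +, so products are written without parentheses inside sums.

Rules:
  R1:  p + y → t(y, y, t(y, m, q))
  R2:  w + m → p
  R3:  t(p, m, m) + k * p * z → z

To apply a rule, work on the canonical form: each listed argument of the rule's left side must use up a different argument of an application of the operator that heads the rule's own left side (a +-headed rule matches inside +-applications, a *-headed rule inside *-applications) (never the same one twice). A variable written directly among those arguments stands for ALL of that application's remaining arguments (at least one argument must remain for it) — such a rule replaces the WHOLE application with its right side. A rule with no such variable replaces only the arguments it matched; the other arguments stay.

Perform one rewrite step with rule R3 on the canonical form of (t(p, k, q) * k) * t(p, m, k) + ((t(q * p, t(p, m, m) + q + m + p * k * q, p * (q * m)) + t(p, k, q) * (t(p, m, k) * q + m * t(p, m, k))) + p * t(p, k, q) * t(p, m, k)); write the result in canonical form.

Canonical form:  k * t(p, k, q) * t(p, m, k) + m * t(p, k, q) * t(p, m, k) + p * t(p, k, q) * t(p, m, k) + q * t(p, k, q) * t(p, m, k) + t(p * q, k * p * q + m + q + t(p, m, m), m * p * q)
R3 matches:  uses k * p * q, t(p, m, m);  z := q
Result:  k * t(p, k, q) * t(p, m, k) + m * t(p, k, q) * t(p, m, k) + p * t(p, k, q) * t(p, m, k) + q * t(p, k, q) * t(p, m, k) + t(p * q, m + q + q, m * p * q)

Answer: k * t(p, k, q) * t(p, m, k) + m * t(p, k, q) * t(p, m, k) + p * t(p, k, q) * t(p, m, k) + q * t(p, k, q) * t(p, m, k) + t(p * q, m + q + q, m * p * q)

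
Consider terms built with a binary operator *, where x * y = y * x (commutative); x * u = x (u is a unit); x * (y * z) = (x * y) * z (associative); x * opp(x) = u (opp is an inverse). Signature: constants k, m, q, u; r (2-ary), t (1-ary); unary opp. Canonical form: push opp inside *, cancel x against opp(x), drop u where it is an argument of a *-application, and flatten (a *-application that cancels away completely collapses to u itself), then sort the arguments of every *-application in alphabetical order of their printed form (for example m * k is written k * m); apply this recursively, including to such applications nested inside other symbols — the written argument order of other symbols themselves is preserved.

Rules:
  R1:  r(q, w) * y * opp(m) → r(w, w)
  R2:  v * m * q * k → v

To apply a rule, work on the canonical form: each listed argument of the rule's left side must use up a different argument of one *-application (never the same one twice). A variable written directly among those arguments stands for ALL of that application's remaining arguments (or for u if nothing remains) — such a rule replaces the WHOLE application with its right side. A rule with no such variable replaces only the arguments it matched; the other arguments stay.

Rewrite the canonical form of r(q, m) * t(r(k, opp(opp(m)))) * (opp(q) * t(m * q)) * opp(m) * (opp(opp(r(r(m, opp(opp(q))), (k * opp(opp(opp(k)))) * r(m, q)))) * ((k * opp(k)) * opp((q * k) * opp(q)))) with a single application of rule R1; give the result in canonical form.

Answer: r(m, m)

Derivation:
Canonical form:  opp(k) * opp(m) * opp(q) * r(q, m) * r(r(m, q), r(m, q)) * t(m * q) * t(r(k, m))
R1 matches:  uses opp(m), r(q, m);  w := m, y := opp(k) * opp(q) * r(r(m, q), r(m, q)) * t(m * q) * t(r(k, m))
Every leftover argument binds to the variable; the entire application is replaced.
Result:  r(m, m)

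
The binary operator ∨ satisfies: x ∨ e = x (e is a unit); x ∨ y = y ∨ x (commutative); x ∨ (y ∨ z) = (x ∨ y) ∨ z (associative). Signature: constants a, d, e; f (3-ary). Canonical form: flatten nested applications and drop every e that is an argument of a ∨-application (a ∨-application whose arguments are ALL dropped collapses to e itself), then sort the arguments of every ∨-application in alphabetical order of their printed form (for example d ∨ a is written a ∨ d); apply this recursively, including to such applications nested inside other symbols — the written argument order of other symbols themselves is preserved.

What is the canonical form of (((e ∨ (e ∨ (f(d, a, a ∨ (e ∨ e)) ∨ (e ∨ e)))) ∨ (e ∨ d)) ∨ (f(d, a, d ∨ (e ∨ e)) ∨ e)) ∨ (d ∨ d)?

Answer: d ∨ d ∨ d ∨ f(d, a, a) ∨ f(d, a, d)

Derivation:
Merge nested applications:  e ∨ e ∨ f(d, a, a ∨ (e ∨ e)) ∨ e ∨ e ∨ e ∨ d ∨ f(d, a, d ∨ (e ∨ e)) ∨ e ∨ d ∨ d
Simplify inside:  f(d, a, a ∨ (e ∨ e))  →  f(d, a, a)
Simplify inside:  f(d, a, d ∨ (e ∨ e))  →  f(d, a, d)
Drop the unit:  drop e (×6)
Sort arguments:  d ∨ d ∨ d ∨ f(d, a, a) ∨ f(d, a, d)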